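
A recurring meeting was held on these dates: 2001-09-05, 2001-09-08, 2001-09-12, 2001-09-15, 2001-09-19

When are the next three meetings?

Every event lands on a Wednesday or Saturday (gaps cycle 3, 4, 3, 4).
So the schedule is: every Wednesday and Saturday.
Next Saturday: 2001-09-22.
The following Wednesday is 2001-09-26.
The following Saturday is 2001-09-29.

2001-09-22, 2001-09-26, 2001-09-29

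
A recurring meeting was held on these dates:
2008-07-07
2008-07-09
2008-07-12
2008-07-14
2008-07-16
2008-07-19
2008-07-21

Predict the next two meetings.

2008-07-23, 2008-07-26

Gaps: 2, 3, 2, 2, 3, 2 days — not constant, but cyclic with period 3.
The events fall on every Monday, Wednesday and Saturday.
Next Wednesday: 2008-07-23.
Next Saturday: 2008-07-26.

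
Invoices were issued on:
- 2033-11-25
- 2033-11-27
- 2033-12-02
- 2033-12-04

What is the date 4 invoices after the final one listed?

Every event lands on a Friday or Sunday (gaps cycle 2, 5, 2).
So the schedule is: every Friday and Sunday.
Next Friday: 2033-12-09.
The following Sunday is 2033-12-11.
The following Friday is 2033-12-16.
Next Sunday: 2033-12-18.

2033-12-18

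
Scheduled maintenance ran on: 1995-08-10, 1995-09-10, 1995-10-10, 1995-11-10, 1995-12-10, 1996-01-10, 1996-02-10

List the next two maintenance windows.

Each date is the 10th; the gaps (31, 30, 31, 30, 31, 31) track the month lengths.
The rule is the 10th of each month.
Next: March 1996 → 1996-03-10.
Next: April 1996 → 1996-04-10.

1996-03-10, 1996-04-10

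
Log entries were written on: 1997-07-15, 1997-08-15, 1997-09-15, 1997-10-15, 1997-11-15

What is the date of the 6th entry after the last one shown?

Gaps: 31, 31, 30, 31 days — not constant. Every event is on the 15th of the month.
Pattern: the 15th of each month.
December 1997: 1997-12-15.
January 1998: 1998-01-15.
Next: February 1998 → 1998-02-15.
March 1998: 1998-03-15.
April 1998: 1998-04-15.
May 1998: 1998-05-15.

1998-05-15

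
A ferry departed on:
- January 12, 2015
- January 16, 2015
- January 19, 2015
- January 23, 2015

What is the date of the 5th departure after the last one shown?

Every event lands on a Monday or Friday (gaps cycle 4, 3, 4).
So the schedule is: every Monday and Friday.
The following Monday is January 26, 2015.
Next Friday: January 30, 2015.
The following Monday is February 2, 2015.
The following Friday is February 6, 2015.
Next Monday: February 9, 2015.

February 9, 2015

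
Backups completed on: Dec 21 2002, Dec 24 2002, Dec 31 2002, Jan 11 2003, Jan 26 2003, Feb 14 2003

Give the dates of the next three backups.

Mar 9 2003, Apr 5 2003, May 6 2003

The spacing grows by 4 each time: 3, 7, 11, 15, 19 days.
Next gap: 23 days. Feb 14 2003 + 23 days = Mar 9 2003.
Next gap: 27 days. Mar 9 2003 + 27 days = Apr 5 2003.
Next gap: 31 days. Apr 5 2003 + 31 days = May 6 2003.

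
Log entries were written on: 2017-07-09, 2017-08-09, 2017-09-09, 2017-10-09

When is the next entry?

2017-11-09

The day-of-month is always 9 (31, 31, 30 days between events).
So this recurs on the 9th of each month.
November 2017: 2017-11-09.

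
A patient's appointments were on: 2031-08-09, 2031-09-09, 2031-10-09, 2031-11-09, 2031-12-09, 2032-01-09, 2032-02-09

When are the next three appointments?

2032-03-09, 2032-04-09, 2032-05-09

Each date is the 9th; the gaps (31, 30, 31, 30, 31, 31) track the month lengths.
The rule is the 9th of each month.
Next: March 2032 → 2032-03-09.
April 2032: 2032-04-09.
Next: May 2032 → 2032-05-09.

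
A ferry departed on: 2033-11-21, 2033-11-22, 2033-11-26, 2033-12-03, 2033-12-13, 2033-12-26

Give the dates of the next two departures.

2034-01-11, 2034-01-30

The spacing grows by 3 each time: 1, 4, 7, 10, 13 days.
Next gap: 16 days. 2033-12-26 + 16 days = 2034-01-11.
Next gap: 19 days. 2034-01-11 + 19 days = 2034-01-30.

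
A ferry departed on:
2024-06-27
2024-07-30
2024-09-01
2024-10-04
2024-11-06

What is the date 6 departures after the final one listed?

2025-05-23

Gaps between consecutive events: 33, 33, 33, 33 days — a constant 33-day interval.
2024-11-06 + 33 days = 2024-12-09.
2024-12-09 + 33 days = 2025-01-11.
2025-01-11 + 33 days = 2025-02-13.
2025-02-13 + 33 days = 2025-03-18.
2025-03-18 + 33 days = 2025-04-20.
2025-04-20 + 33 days = 2025-05-23.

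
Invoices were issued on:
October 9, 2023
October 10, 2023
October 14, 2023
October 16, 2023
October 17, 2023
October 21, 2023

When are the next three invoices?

Every event lands on a Monday or Tuesday or Saturday (gaps cycle 1, 4, 2, 1, 4).
So the schedule is: every Monday, Tuesday and Saturday.
Next Monday: October 23, 2023.
The following Tuesday is October 24, 2023.
The following Saturday is October 28, 2023.

October 23, 2023; October 24, 2023; October 28, 2023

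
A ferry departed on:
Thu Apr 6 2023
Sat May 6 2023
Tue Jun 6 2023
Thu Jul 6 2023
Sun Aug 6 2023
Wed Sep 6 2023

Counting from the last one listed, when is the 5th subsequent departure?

Tue Feb 6 2024

Gaps: 30, 31, 30, 31, 31 days — not constant. Every event is on the 6th of the month.
Pattern: the 6th of each month.
Next: October 2023 → Fri Oct 6 2023.
November 2023: Mon Nov 6 2023.
December 2023: Wed Dec 6 2023.
Next: January 2024 → Sat Jan 6 2024.
Next: February 2024 → Tue Feb 6 2024.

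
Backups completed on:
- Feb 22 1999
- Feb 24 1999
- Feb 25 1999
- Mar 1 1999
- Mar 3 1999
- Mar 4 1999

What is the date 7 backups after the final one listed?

The gap pattern 2, 1, 4, 2, 1 repeats every 3 events.
These are the Mondays, Wednesdays and Thursdays of each week.
Next Monday: Mar 8 1999.
The following Wednesday is Mar 10 1999.
The following Thursday is Mar 11 1999.
Next Monday: Mar 15 1999.
The following Wednesday is Mar 17 1999.
The following Thursday is Mar 18 1999.
Next Monday: Mar 22 1999.

Mar 22 1999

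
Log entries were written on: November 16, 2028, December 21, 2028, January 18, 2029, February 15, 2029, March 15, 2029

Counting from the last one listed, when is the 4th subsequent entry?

Gaps: 35, 28, 28, 28 days — a mix of 28 and 35. Every date is a Thursday.
Each is the 3rd Thursday of its month.
April 2029 — 3rd Thursday is April 19, 2029.
3rd Thursday of May 2029: May 17, 2029.
June 2029 — 3rd Thursday is June 21, 2029.
July 2029 — 3rd Thursday is July 19, 2029.

July 19, 2029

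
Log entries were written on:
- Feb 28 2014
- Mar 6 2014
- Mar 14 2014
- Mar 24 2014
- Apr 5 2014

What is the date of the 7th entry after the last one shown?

Aug 23 2014

Gaps: 6, 8, 10, 12 days — each gap is 2 larger than the previous one.
Next gap: 14 days. Apr 5 2014 + 14 days = Apr 19 2014.
Next gap: 16 days. Apr 19 2014 + 16 days = May 5 2014.
Next gap: 18 days. May 5 2014 + 18 days = May 23 2014.
Next gap: 20 days. May 23 2014 + 20 days = Jun 12 2014.
Next gap: 22 days. Jun 12 2014 + 22 days = Jul 4 2014.
Next gap: 24 days. Jul 4 2014 + 24 days = Jul 28 2014.
Next gap: 26 days. Jul 28 2014 + 26 days = Aug 23 2014.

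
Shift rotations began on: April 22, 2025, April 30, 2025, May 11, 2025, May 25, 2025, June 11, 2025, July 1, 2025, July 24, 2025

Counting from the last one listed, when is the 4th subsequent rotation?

The spacing grows by 3 each time: 8, 11, 14, 17, 20, 23 days.
Next gap: 26 days. July 24, 2025 + 26 days = August 19, 2025.
Next gap: 29 days. August 19, 2025 + 29 days = September 17, 2025.
Next gap: 32 days. September 17, 2025 + 32 days = October 19, 2025.
Next gap: 35 days. October 19, 2025 + 35 days = November 23, 2025.

November 23, 2025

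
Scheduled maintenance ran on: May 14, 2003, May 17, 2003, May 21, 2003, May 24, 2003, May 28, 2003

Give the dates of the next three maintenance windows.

Every event lands on a Wednesday or Saturday (gaps cycle 3, 4, 3, 4).
So the schedule is: every Wednesday and Saturday.
Next Saturday: May 31, 2003.
The following Wednesday is June 4, 2003.
Next Saturday: June 7, 2003.

May 31, 2003; June 4, 2003; June 7, 2003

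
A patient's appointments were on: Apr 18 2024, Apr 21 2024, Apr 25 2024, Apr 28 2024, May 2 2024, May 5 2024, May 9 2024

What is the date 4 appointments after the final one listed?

Every event lands on a Thursday or Sunday (gaps cycle 3, 4, 3, 4, 3, 4).
So the schedule is: every Thursday and Sunday.
Next Sunday: May 12 2024.
The following Thursday is May 16 2024.
Next Sunday: May 19 2024.
Next Thursday: May 23 2024.

May 23 2024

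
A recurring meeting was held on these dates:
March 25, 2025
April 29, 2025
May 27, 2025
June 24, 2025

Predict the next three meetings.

July 29, 2025; August 26, 2025; September 30, 2025

All Tuesdays; the gaps (35, 28, 28) vary with month length.
This is the last Tuesday of each month.
July 2025 ends with Tuesday July 29, 2025.
August 2025 ends with Tuesday August 26, 2025.
Last Tuesday of September 2025: September 30, 2025.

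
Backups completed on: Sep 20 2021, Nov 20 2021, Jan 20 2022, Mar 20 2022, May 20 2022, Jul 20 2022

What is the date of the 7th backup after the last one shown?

Sep 20 2023

Gaps: 61, 61, 59, 61, 61 days — not constant. Every event is on the 20th of the month.
Pattern: the 20th of every 2 months.
Next: September 2022 → Sep 20 2022.
Next: November 2022 → Nov 20 2022.
Next: January 2023 → Jan 20 2023.
Next: March 2023 → Mar 20 2023.
May 2023: May 20 2023.
July 2023: Jul 20 2023.
September 2023: Sep 20 2023.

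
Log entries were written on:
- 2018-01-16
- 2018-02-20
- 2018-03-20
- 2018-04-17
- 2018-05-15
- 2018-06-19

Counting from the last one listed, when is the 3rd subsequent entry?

2018-09-18

Gaps: 35, 28, 28, 28, 35 days — a mix of 28 and 35. Every date is a Tuesday.
Each is the 3rd Tuesday of its month.
July 2018 — 3rd Tuesday is 2018-07-17.
August 2018 — 3rd Tuesday is 2018-08-21.
September 2018 — 3rd Tuesday is 2018-09-18.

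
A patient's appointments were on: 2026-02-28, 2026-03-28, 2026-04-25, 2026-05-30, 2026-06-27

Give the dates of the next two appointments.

Every date is a Saturday; gaps 28, 28, 35, 28 days.
Each is the last Saturday of its month (at least one falls on the 29th or later, ruling out '4th Saturday').
Last Saturday of July 2026: 2026-07-25.
Last Saturday of August 2026: 2026-08-29.

2026-07-25, 2026-08-29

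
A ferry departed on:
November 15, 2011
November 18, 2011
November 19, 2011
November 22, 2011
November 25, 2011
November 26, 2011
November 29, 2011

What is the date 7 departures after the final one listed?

December 16, 2011

Gaps: 3, 1, 3, 3, 1, 3 days — not constant, but cyclic with period 3.
The events fall on every Tuesday, Friday and Saturday.
The following Friday is December 2, 2011.
Next Saturday: December 3, 2011.
The following Tuesday is December 6, 2011.
Next Friday: December 9, 2011.
The following Saturday is December 10, 2011.
Next Tuesday: December 13, 2011.
The following Friday is December 16, 2011.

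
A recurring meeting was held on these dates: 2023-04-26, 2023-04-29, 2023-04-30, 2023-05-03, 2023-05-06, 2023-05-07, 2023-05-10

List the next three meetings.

Every event lands on a Wednesday or Saturday or Sunday (gaps cycle 3, 1, 3, 3, 1, 3).
So the schedule is: every Wednesday, Saturday and Sunday.
The following Saturday is 2023-05-13.
Next Sunday: 2023-05-14.
Next Wednesday: 2023-05-17.

2023-05-13, 2023-05-14, 2023-05-17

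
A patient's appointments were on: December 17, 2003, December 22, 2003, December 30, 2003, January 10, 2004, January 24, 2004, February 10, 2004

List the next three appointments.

March 1, 2004; March 24, 2004; April 19, 2004

The spacing grows by 3 each time: 5, 8, 11, 14, 17 days.
Next gap: 20 days. February 10, 2004 + 20 days = March 1, 2004.
Next gap: 23 days. March 1, 2004 + 23 days = March 24, 2004.
Next gap: 26 days. March 24, 2004 + 26 days = April 19, 2004.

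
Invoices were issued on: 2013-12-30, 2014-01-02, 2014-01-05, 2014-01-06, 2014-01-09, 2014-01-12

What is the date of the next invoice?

2014-01-13

The gap pattern 3, 3, 1, 3, 3 repeats every 3 events.
These are the Mondays, Thursdays and Sundays of each week.
The following Monday is 2014-01-13.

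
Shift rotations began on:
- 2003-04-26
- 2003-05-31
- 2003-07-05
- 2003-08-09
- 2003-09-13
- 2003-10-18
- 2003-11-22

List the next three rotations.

2003-12-27, 2004-01-31, 2004-03-06

The spacing is 35, 35, 35, 35, 35, 35 days — always 35 days.
2003-11-22 + 35 days = 2003-12-27.
2003-12-27 + 35 days = 2004-01-31.
2004-01-31 + 35 days = 2004-03-06.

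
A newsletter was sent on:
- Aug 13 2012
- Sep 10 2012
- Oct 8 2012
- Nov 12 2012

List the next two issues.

All dates are Mondays, 28, 28, 35 days apart.
Specifically, the 2nd Monday of each month.
December 2012 — 2nd Monday is Dec 10 2012.
2nd Monday of January 2013: Jan 14 2013.

Dec 10 2012, Jan 14 2013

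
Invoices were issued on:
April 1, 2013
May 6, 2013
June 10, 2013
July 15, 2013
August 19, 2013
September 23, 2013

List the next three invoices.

October 28, 2013; December 2, 2013; January 6, 2014

Every event comes 35 days after the last (35, 35, 35, 35, 35).
September 23, 2013 + 35 days = October 28, 2013.
October 28, 2013 + 35 days = December 2, 2013.
December 2, 2013 + 35 days = January 6, 2014.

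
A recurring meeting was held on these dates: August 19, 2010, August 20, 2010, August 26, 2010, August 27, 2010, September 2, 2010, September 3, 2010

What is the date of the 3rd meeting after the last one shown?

September 16, 2010

Gaps: 1, 6, 1, 6, 1 days — not constant, but cyclic with period 2.
The events fall on every Thursday and Friday.
The following Thursday is September 9, 2010.
The following Friday is September 10, 2010.
The following Thursday is September 16, 2010.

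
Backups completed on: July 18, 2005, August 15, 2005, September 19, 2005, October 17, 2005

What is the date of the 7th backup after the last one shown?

May 15, 2006

Gaps: 28, 35, 28 days — a mix of 28 and 35. Every date is a Monday.
Each is the 3rd Monday of its month.
3rd Monday of November 2005: November 21, 2005.
3rd Monday of December 2005: December 19, 2005.
3rd Monday of January 2006: January 16, 2006.
February 2006 — 3rd Monday is February 20, 2006.
March 2006 — 3rd Monday is March 20, 2006.
April 2006 — 3rd Monday is April 17, 2006.
3rd Monday of May 2006: May 15, 2006.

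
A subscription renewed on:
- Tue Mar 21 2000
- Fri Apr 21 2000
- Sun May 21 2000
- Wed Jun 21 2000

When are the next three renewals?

Gaps: 31, 30, 31 days — not constant. Every event is on the 21st of the month.
Pattern: the 21st of each month.
Next: July 2000 → Fri Jul 21 2000.
Next: August 2000 → Mon Aug 21 2000.
Next: September 2000 → Thu Sep 21 2000.

Fri Jul 21 2000, Mon Aug 21 2000, Thu Sep 21 2000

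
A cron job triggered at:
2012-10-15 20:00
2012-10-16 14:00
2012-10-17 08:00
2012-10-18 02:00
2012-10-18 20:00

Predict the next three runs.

2012-10-19 14:00, 2012-10-20 08:00, 2012-10-21 02:00

Gaps: 18, 18, 18, 18 hours — each event is 18 hours after the previous one.
2012-10-18 20:00 + 18 h = 2012-10-19 14:00.
2012-10-19 14:00 + 18 h = 2012-10-20 08:00.
2012-10-20 08:00 + 18 h = 2012-10-21 02:00.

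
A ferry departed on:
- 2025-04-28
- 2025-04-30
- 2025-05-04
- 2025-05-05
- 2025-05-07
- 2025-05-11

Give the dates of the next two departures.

2025-05-12, 2025-05-14

The gap pattern 2, 4, 1, 2, 4 repeats every 3 events.
These are the Mondays, Wednesdays and Sundays of each week.
The following Monday is 2025-05-12.
Next Wednesday: 2025-05-14.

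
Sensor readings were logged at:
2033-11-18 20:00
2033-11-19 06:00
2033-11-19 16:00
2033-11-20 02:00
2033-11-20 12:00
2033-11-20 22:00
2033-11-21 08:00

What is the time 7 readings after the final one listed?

2033-11-24 06:00

Gaps: 10, 10, 10, 10, 10, 10 hours — each event is 10 hours after the previous one.
2033-11-21 08:00 + 10 h = 2033-11-21 18:00.
2033-11-21 18:00 + 10 h = 2033-11-22 04:00.
2033-11-22 04:00 + 10 h = 2033-11-22 14:00.
2033-11-22 14:00 + 10 h = 2033-11-23 00:00.
2033-11-23 00:00 + 10 h = 2033-11-23 10:00.
2033-11-23 10:00 + 10 h = 2033-11-23 20:00.
2033-11-23 20:00 + 10 h = 2033-11-24 06:00.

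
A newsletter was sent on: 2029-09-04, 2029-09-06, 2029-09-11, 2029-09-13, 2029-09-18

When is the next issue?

2029-09-20

Every event lands on a Tuesday or Thursday (gaps cycle 2, 5, 2, 5).
So the schedule is: every Tuesday and Thursday.
The following Thursday is 2029-09-20.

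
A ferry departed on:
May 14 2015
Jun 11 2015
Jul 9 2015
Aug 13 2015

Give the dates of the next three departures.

Sep 10 2015, Oct 8 2015, Nov 12 2015

Gaps: 28, 28, 35 days — a mix of 28 and 35. Every date is a Thursday.
Each is the 2nd Thursday of its month.
September 2015 — 2nd Thursday is Sep 10 2015.
October 2015 — 2nd Thursday is Oct 8 2015.
2nd Thursday of November 2015: Nov 12 2015.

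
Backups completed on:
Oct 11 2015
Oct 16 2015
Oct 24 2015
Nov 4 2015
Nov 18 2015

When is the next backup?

Gaps: 5, 8, 11, 14 days — each gap is 3 larger than the previous one.
Next gap: 17 days. Nov 18 2015 + 17 days = Dec 5 2015.

Dec 5 2015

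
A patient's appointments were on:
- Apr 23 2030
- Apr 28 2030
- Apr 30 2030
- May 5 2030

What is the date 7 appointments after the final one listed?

Every event lands on a Tuesday or Sunday (gaps cycle 5, 2, 5).
So the schedule is: every Tuesday and Sunday.
Next Tuesday: May 7 2030.
The following Sunday is May 12 2030.
Next Tuesday: May 14 2030.
Next Sunday: May 19 2030.
The following Tuesday is May 21 2030.
The following Sunday is May 26 2030.
Next Tuesday: May 28 2030.

May 28 2030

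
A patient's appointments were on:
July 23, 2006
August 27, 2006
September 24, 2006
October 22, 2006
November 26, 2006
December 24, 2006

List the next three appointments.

January 28, 2007; February 25, 2007; March 25, 2007

All dates are Sundays, 35, 28, 28, 35, 28 days apart.
Specifically, the 4th Sunday of each month.
4th Sunday of January 2007: January 28, 2007.
February 2007 — 4th Sunday is February 25, 2007.
March 2007 — 4th Sunday is March 25, 2007.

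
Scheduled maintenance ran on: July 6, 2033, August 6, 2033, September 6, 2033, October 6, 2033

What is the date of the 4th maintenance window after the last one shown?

Gaps: 31, 31, 30 days — not constant. Every event is on the 6th of the month.
Pattern: the 6th of each month.
November 2033: November 6, 2033.
Next: December 2033 → December 6, 2033.
Next: January 2034 → January 6, 2034.
Next: February 2034 → February 6, 2034.

February 6, 2034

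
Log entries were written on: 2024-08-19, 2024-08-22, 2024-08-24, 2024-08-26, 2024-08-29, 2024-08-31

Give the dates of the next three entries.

2024-09-02, 2024-09-05, 2024-09-07

The gap pattern 3, 2, 2, 3, 2 repeats every 3 events.
These are the Mondays, Thursdays and Saturdays of each week.
The following Monday is 2024-09-02.
The following Thursday is 2024-09-05.
The following Saturday is 2024-09-07.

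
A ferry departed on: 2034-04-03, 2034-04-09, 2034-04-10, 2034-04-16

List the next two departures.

2034-04-17, 2034-04-23

Every event lands on a Monday or Sunday (gaps cycle 6, 1, 6).
So the schedule is: every Monday and Sunday.
Next Monday: 2034-04-17.
Next Sunday: 2034-04-23.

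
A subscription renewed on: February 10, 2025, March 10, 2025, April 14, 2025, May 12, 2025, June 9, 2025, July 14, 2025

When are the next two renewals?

All dates are Mondays, 28, 35, 28, 28, 35 days apart.
Specifically, the 2nd Monday of each month.
2nd Monday of August 2025: August 11, 2025.
2nd Monday of September 2025: September 8, 2025.

August 11, 2025; September 8, 2025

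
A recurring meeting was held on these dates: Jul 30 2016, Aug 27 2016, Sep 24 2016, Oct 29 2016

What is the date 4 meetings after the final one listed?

Feb 25 2017

Every date is a Saturday; gaps 28, 28, 35 days.
Each is the last Saturday of its month (at least one falls on the 29th or later, ruling out '4th Saturday').
Last Saturday of November 2016: Nov 26 2016.
December 2016 ends with Saturday Dec 31 2016.
January 2017 ends with Saturday Jan 28 2017.
February 2017 ends with Saturday Feb 25 2017.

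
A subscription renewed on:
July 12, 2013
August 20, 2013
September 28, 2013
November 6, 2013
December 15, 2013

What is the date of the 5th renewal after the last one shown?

The spacing is 39, 39, 39, 39 days — always 39 days.
December 15, 2013 + 39 days = January 23, 2014.
January 23, 2014 + 39 days = March 3, 2014.
March 3, 2014 + 39 days = April 11, 2014.
April 11, 2014 + 39 days = May 20, 2014.
May 20, 2014 + 39 days = June 28, 2014.

June 28, 2014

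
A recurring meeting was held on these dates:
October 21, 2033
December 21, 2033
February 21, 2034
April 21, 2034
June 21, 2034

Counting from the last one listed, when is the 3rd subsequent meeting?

December 21, 2034

Gaps: 61, 62, 59, 61 days — not constant. Every event is on the 21st of the month.
Pattern: the 21st of every 2 months.
Next: August 2034 → August 21, 2034.
Next: October 2034 → October 21, 2034.
Next: December 2034 → December 21, 2034.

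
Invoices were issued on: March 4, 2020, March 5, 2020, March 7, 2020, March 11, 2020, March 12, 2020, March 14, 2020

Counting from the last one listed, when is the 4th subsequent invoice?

The gap pattern 1, 2, 4, 1, 2 repeats every 3 events.
These are the Wednesdays, Thursdays and Saturdays of each week.
Next Wednesday: March 18, 2020.
Next Thursday: March 19, 2020.
Next Saturday: March 21, 2020.
The following Wednesday is March 25, 2020.

March 25, 2020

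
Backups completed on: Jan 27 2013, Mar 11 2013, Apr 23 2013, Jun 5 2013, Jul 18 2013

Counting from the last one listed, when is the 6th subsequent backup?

Apr 2 2014

The spacing is 43, 43, 43, 43 days — always 43 days.
Jul 18 2013 + 43 days = Aug 30 2013.
Aug 30 2013 + 43 days = Oct 12 2013.
Oct 12 2013 + 43 days = Nov 24 2013.
Nov 24 2013 + 43 days = Jan 6 2014.
Jan 6 2014 + 43 days = Feb 18 2014.
Feb 18 2014 + 43 days = Apr 2 2014.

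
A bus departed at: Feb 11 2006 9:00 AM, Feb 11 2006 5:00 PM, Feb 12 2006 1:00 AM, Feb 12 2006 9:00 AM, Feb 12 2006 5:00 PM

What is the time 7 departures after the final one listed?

Gaps: 8, 8, 8, 8 hours — each event is 8 hours after the previous one.
Feb 12 2006 5:00 PM + 8 h = Feb 13 2006 1:00 AM.
Feb 13 2006 1:00 AM + 8 h = Feb 13 2006 9:00 AM.
Feb 13 2006 9:00 AM + 8 h = Feb 13 2006 5:00 PM.
Feb 13 2006 5:00 PM + 8 h = Feb 14 2006 1:00 AM.
Feb 14 2006 1:00 AM + 8 h = Feb 14 2006 9:00 AM.
Feb 14 2006 9:00 AM + 8 h = Feb 14 2006 5:00 PM.
Feb 14 2006 5:00 PM + 8 h = Feb 15 2006 1:00 AM.

Feb 15 2006 1:00 AM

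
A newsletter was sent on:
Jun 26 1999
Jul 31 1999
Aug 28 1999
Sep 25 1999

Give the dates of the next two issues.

Oct 30 1999, Nov 27 1999

Every date is a Saturday; gaps 35, 28, 28 days.
Each is the last Saturday of its month (at least one falls on the 29th or later, ruling out '4th Saturday').
October 1999 ends with Saturday Oct 30 1999.
November 1999 ends with Saturday Nov 27 1999.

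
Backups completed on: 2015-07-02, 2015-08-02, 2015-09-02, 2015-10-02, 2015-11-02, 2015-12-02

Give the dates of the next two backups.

The day-of-month is always 2 (31, 31, 30, 31, 30 days between events).
So this recurs on the 2nd of each month.
Next: January 2016 → 2016-01-02.
Next: February 2016 → 2016-02-02.

2016-01-02, 2016-02-02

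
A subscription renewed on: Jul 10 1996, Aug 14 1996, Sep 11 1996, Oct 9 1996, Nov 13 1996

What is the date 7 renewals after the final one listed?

Jun 11 1997

All dates are Wednesdays, 35, 28, 28, 35 days apart.
Specifically, the 2nd Wednesday of each month.
December 1996 — 2nd Wednesday is Dec 11 1996.
January 1997 — 2nd Wednesday is Jan 8 1997.
2nd Wednesday of February 1997: Feb 12 1997.
2nd Wednesday of March 1997: Mar 12 1997.
April 1997 — 2nd Wednesday is Apr 9 1997.
2nd Wednesday of May 1997: May 14 1997.
June 1997 — 2nd Wednesday is Jun 11 1997.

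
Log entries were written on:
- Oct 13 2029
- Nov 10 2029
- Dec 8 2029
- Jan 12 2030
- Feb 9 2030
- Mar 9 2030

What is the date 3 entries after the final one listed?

Jun 8 2030

These are Saturdays at 28- or 35-day spacing (28, 28, 35, 28, 28).
The pattern: 2nd Saturday of the month.
April 2030 — 2nd Saturday is Apr 13 2030.
May 2030 — 2nd Saturday is May 11 2030.
June 2030 — 2nd Saturday is Jun 8 2030.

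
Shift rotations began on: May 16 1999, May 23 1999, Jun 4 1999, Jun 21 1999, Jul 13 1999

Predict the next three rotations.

Aug 9 1999, Sep 10 1999, Oct 17 1999

Intervals are 7, 12, 17, 22 days — an arithmetic progression with common difference 5.
Next gap: 27 days. Jul 13 1999 + 27 days = Aug 9 1999.
Next gap: 32 days. Aug 9 1999 + 32 days = Sep 10 1999.
Next gap: 37 days. Sep 10 1999 + 37 days = Oct 17 1999.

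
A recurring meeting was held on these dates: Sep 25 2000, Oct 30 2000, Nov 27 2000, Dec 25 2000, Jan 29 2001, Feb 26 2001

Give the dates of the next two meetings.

Every date is a Monday; gaps 35, 28, 28, 35, 28 days.
Each is the last Monday of its month (at least one falls on the 29th or later, ruling out '4th Monday').
March 2001 ends with Monday Mar 26 2001.
Last Monday of April 2001: Apr 30 2001.

Mar 26 2001, Apr 30 2001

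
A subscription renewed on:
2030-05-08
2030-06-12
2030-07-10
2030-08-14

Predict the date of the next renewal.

2030-09-11

These are Wednesdays at 28- or 35-day spacing (35, 28, 35).
The pattern: 2nd Wednesday of the month.
September 2030 — 2nd Wednesday is 2030-09-11.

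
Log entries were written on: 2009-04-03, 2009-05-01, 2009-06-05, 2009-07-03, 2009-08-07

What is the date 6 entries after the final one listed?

2010-02-05

All dates are Fridays, 28, 35, 28, 35 days apart.
Specifically, the 1st Friday of each month.
1st Friday of September 2009: 2009-09-04.
October 2009 — 1st Friday is 2009-10-02.
1st Friday of November 2009: 2009-11-06.
December 2009 — 1st Friday is 2009-12-04.
1st Friday of January 2010: 2010-01-01.
February 2010 — 1st Friday is 2010-02-05.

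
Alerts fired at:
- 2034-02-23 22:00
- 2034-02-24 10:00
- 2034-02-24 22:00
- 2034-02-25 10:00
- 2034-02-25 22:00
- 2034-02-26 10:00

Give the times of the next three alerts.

2034-02-26 22:00, 2034-02-27 10:00, 2034-02-27 22:00

Spacing: 12, 12, 12, 12, 12 h — constant 12 h.
2034-02-26 10:00 + 12 h = 2034-02-26 22:00.
2034-02-26 22:00 + 12 h = 2034-02-27 10:00.
2034-02-27 10:00 + 12 h = 2034-02-27 22:00.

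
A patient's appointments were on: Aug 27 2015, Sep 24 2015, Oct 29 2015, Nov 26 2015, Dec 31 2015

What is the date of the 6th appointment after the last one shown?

Every date is a Thursday; gaps 28, 35, 28, 35 days.
Each is the last Thursday of its month (at least one falls on the 29th or later, ruling out '4th Thursday').
Last Thursday of January 2016: Jan 28 2016.
Last Thursday of February 2016: Feb 25 2016.
Last Thursday of March 2016: Mar 31 2016.
Last Thursday of April 2016: Apr 28 2016.
May 2016 ends with Thursday May 26 2016.
Last Thursday of June 2016: Jun 30 2016.

Jun 30 2016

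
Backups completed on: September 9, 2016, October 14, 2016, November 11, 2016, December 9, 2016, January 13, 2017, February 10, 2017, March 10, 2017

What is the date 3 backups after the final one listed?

June 9, 2017

All dates are Fridays, 35, 28, 28, 35, 28, 28 days apart.
Specifically, the 2nd Friday of each month.
April 2017 — 2nd Friday is April 14, 2017.
2nd Friday of May 2017: May 12, 2017.
2nd Friday of June 2017: June 9, 2017.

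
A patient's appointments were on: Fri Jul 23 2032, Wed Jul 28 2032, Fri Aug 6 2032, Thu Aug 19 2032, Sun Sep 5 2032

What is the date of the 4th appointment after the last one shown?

Wed Dec 22 2032

The spacing grows by 4 each time: 5, 9, 13, 17 days.
Next gap: 21 days. Sun Sep 5 2032 + 21 days = Sun Sep 26 2032.
Next gap: 25 days. Sun Sep 26 2032 + 25 days = Thu Oct 21 2032.
Next gap: 29 days. Thu Oct 21 2032 + 29 days = Fri Nov 19 2032.
Next gap: 33 days. Fri Nov 19 2032 + 33 days = Wed Dec 22 2032.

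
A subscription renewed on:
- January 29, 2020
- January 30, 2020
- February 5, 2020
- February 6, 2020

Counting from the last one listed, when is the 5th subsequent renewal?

February 26, 2020

The gap pattern 1, 6, 1 repeats every 2 events.
These are the Wednesdays and Thursdays of each week.
The following Wednesday is February 12, 2020.
Next Thursday: February 13, 2020.
Next Wednesday: February 19, 2020.
The following Thursday is February 20, 2020.
The following Wednesday is February 26, 2020.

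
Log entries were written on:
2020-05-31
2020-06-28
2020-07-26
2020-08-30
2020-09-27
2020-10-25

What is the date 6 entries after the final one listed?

2021-04-25

All Sundays; the gaps (28, 28, 35, 28, 28) vary with month length.
This is the last Sunday of each month.
Last Sunday of November 2020: 2020-11-29.
December 2020 ends with Sunday 2020-12-27.
Last Sunday of January 2021: 2021-01-31.
Last Sunday of February 2021: 2021-02-28.
March 2021 ends with Sunday 2021-03-28.
April 2021 ends with Sunday 2021-04-25.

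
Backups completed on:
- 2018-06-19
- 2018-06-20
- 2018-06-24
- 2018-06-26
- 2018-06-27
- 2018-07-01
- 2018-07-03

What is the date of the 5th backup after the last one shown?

Every event lands on a Tuesday or Wednesday or Sunday (gaps cycle 1, 4, 2, 1, 4, 2).
So the schedule is: every Tuesday, Wednesday and Sunday.
Next Wednesday: 2018-07-04.
The following Sunday is 2018-07-08.
Next Tuesday: 2018-07-10.
Next Wednesday: 2018-07-11.
Next Sunday: 2018-07-15.

2018-07-15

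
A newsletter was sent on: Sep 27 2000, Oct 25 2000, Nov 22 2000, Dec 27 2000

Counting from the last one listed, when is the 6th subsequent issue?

Gaps: 28, 28, 35 days — a mix of 28 and 35. Every date is a Wednesday.
Each is the 4th Wednesday of its month.
4th Wednesday of January 2001: Jan 24 2001.
February 2001 — 4th Wednesday is Feb 28 2001.
4th Wednesday of March 2001: Mar 28 2001.
4th Wednesday of April 2001: Apr 25 2001.
May 2001 — 4th Wednesday is May 23 2001.
June 2001 — 4th Wednesday is Jun 27 2001.

Jun 27 2001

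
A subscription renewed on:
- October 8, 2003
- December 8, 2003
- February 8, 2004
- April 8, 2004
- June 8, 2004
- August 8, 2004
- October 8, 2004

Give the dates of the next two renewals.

Each date is the 8th; the gaps (61, 62, 60, 61, 61, 61) track the month lengths.
The rule is the 8th of every 2 months.
December 2004: December 8, 2004.
Next: February 2005 → February 8, 2005.

December 8, 2004; February 8, 2005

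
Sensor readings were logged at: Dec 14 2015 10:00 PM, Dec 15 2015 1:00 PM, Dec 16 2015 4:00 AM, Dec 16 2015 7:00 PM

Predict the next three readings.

Dec 17 2015 10:00 AM, Dec 18 2015 1:00 AM, Dec 18 2015 4:00 PM

The interval is a steady 15 hours (15, 15, 15).
Dec 16 2015 7:00 PM + 15 h = Dec 17 2015 10:00 AM.
Dec 17 2015 10:00 AM + 15 h = Dec 18 2015 1:00 AM.
Dec 18 2015 1:00 AM + 15 h = Dec 18 2015 4:00 PM.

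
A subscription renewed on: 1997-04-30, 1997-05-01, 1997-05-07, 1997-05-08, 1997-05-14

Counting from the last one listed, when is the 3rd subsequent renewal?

Every event lands on a Wednesday or Thursday (gaps cycle 1, 6, 1, 6).
So the schedule is: every Wednesday and Thursday.
The following Thursday is 1997-05-15.
The following Wednesday is 1997-05-21.
The following Thursday is 1997-05-22.

1997-05-22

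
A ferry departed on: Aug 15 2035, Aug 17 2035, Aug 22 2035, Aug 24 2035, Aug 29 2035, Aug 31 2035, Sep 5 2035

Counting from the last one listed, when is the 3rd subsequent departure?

Sep 14 2035

Gaps: 2, 5, 2, 5, 2, 5 days — not constant, but cyclic with period 2.
The events fall on every Wednesday and Friday.
Next Friday: Sep 7 2035.
Next Wednesday: Sep 12 2035.
Next Friday: Sep 14 2035.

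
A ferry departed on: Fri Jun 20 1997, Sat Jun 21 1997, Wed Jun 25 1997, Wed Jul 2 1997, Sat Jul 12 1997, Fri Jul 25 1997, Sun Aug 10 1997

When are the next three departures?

Gaps: 1, 4, 7, 10, 13, 16 days — each gap is 3 larger than the previous one.
Next gap: 19 days. Sun Aug 10 1997 + 19 days = Fri Aug 29 1997.
Next gap: 22 days. Fri Aug 29 1997 + 22 days = Sat Sep 20 1997.
Next gap: 25 days. Sat Sep 20 1997 + 25 days = Wed Oct 15 1997.

Fri Aug 29 1997, Sat Sep 20 1997, Wed Oct 15 1997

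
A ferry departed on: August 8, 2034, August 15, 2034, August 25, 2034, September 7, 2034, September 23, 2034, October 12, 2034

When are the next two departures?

November 3, 2034; November 28, 2034

Gaps: 7, 10, 13, 16, 19 days — each gap is 3 larger than the previous one.
Next gap: 22 days. October 12, 2034 + 22 days = November 3, 2034.
Next gap: 25 days. November 3, 2034 + 25 days = November 28, 2034.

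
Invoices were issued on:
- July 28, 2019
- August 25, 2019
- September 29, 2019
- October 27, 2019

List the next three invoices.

November 24, 2019; December 29, 2019; January 26, 2020

These are Sundays with 28, 35, 28-day gaps.
Each is the final Sunday of its month — September 29, 2019 is past the 28th, so '4th Sunday' doesn't fit.
Last Sunday of November 2019: November 24, 2019.
Last Sunday of December 2019: December 29, 2019.
January 2020 ends with Sunday January 26, 2020.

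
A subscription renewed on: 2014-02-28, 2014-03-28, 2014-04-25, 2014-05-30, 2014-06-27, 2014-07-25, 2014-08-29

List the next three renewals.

These are Fridays with 28, 28, 35, 28, 28, 35-day gaps.
Each is the final Friday of its month — 2014-05-30 is past the 28th, so '4th Friday' doesn't fit.
Last Friday of September 2014: 2014-09-26.
October 2014 ends with Friday 2014-10-31.
November 2014 ends with Friday 2014-11-28.

2014-09-26, 2014-10-31, 2014-11-28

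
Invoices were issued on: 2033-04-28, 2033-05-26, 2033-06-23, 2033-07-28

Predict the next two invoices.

2033-08-25, 2033-09-22

These are Thursdays at 28- or 35-day spacing (28, 28, 35).
The pattern: 4th Thursday of the month.
4th Thursday of August 2033: 2033-08-25.
4th Thursday of September 2033: 2033-09-22.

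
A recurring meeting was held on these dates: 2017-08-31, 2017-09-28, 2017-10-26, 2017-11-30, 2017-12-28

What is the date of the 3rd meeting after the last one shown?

2018-03-29

Every date is a Thursday; gaps 28, 28, 35, 28 days.
Each is the last Thursday of its month (at least one falls on the 29th or later, ruling out '4th Thursday').
Last Thursday of January 2018: 2018-01-25.
February 2018 ends with Thursday 2018-02-22.
March 2018 ends with Thursday 2018-03-29.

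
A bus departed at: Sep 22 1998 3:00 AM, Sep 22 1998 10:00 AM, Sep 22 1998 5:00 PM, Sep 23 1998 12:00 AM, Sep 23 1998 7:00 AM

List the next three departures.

The interval is a steady 7 hours (7, 7, 7, 7).
Sep 23 1998 7:00 AM + 7 h = Sep 23 1998 2:00 PM.
Sep 23 1998 2:00 PM + 7 h = Sep 23 1998 9:00 PM.
Sep 23 1998 9:00 PM + 7 h = Sep 24 1998 4:00 AM.

Sep 23 1998 2:00 PM, Sep 23 1998 9:00 PM, Sep 24 1998 4:00 AM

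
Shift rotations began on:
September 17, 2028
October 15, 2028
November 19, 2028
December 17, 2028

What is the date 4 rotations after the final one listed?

All dates are Sundays, 28, 35, 28 days apart.
Specifically, the 3rd Sunday of each month.
3rd Sunday of January 2029: January 21, 2029.
February 2029 — 3rd Sunday is February 18, 2029.
3rd Sunday of March 2029: March 18, 2029.
April 2029 — 3rd Sunday is April 15, 2029.

April 15, 2029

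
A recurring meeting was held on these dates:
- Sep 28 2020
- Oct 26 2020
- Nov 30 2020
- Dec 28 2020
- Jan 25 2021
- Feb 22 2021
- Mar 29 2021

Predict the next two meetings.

All Mondays; the gaps (28, 35, 28, 28, 28, 35) vary with month length.
This is the last Monday of each month.
Last Monday of April 2021: Apr 26 2021.
May 2021 ends with Monday May 31 2021.

Apr 26 2021, May 31 2021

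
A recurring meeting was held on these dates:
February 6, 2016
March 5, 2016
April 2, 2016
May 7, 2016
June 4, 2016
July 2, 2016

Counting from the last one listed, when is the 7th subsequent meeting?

These are Saturdays at 28- or 35-day spacing (28, 28, 35, 28, 28).
The pattern: 1st Saturday of the month.
August 2016 — 1st Saturday is August 6, 2016.
1st Saturday of September 2016: September 3, 2016.
October 2016 — 1st Saturday is October 1, 2016.
November 2016 — 1st Saturday is November 5, 2016.
December 2016 — 1st Saturday is December 3, 2016.
January 2017 — 1st Saturday is January 7, 2017.
1st Saturday of February 2017: February 4, 2017.

February 4, 2017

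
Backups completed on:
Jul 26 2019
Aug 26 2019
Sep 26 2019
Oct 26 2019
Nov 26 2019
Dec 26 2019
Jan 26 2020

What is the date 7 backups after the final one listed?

The day-of-month is always 26 (31, 31, 30, 31, 30, 31 days between events).
So this recurs on the 26th of each month.
February 2020: Feb 26 2020.
March 2020: Mar 26 2020.
Next: April 2020 → Apr 26 2020.
May 2020: May 26 2020.
June 2020: Jun 26 2020.
July 2020: Jul 26 2020.
August 2020: Aug 26 2020.

Aug 26 2020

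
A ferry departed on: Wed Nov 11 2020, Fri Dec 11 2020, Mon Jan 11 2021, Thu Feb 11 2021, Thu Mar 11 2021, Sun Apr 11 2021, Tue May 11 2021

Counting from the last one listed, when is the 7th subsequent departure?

Gaps: 30, 31, 31, 28, 31, 30 days — not constant. Every event is on the 11th of the month.
Pattern: the 11th of each month.
June 2021: Fri Jun 11 2021.
Next: July 2021 → Sun Jul 11 2021.
August 2021: Wed Aug 11 2021.
September 2021: Sat Sep 11 2021.
October 2021: Mon Oct 11 2021.
Next: November 2021 → Thu Nov 11 2021.
Next: December 2021 → Sat Dec 11 2021.

Sat Dec 11 2021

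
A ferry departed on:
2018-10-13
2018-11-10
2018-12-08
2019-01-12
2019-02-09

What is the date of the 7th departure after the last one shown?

2019-09-14

Gaps: 28, 28, 35, 28 days — a mix of 28 and 35. Every date is a Saturday.
Each is the 2nd Saturday of its month.
2nd Saturday of March 2019: 2019-03-09.
April 2019 — 2nd Saturday is 2019-04-13.
May 2019 — 2nd Saturday is 2019-05-11.
June 2019 — 2nd Saturday is 2019-06-08.
2nd Saturday of July 2019: 2019-07-13.
2nd Saturday of August 2019: 2019-08-10.
2nd Saturday of September 2019: 2019-09-14.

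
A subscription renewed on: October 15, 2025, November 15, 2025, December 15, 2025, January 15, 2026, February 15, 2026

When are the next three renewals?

March 15, 2026; April 15, 2026; May 15, 2026

Each date is the 15th; the gaps (31, 30, 31, 31) track the month lengths.
The rule is the 15th of each month.
Next: March 2026 → March 15, 2026.
Next: April 2026 → April 15, 2026.
Next: May 2026 → May 15, 2026.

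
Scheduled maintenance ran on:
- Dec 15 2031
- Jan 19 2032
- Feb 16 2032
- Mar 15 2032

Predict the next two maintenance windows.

Gaps: 35, 28, 28 days — a mix of 28 and 35. Every date is a Monday.
Each is the 3rd Monday of its month.
April 2032 — 3rd Monday is Apr 19 2032.
May 2032 — 3rd Monday is May 17 2032.

Apr 19 2032, May 17 2032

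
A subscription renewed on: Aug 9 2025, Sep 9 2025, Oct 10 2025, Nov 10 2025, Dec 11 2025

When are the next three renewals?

Gaps between consecutive events: 31, 31, 31, 31 days — a constant 31-day interval.
Dec 11 2025 + 31 days = Jan 11 2026.
Jan 11 2026 + 31 days = Feb 11 2026.
Feb 11 2026 + 31 days = Mar 14 2026.

Jan 11 2026, Feb 11 2026, Mar 14 2026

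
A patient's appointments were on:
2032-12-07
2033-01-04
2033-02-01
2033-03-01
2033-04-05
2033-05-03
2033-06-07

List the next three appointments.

These are Tuesdays at 28- or 35-day spacing (28, 28, 28, 35, 28, 35).
The pattern: 1st Tuesday of the month.
1st Tuesday of July 2033: 2033-07-05.
August 2033 — 1st Tuesday is 2033-08-02.
September 2033 — 1st Tuesday is 2033-09-06.

2033-07-05, 2033-08-02, 2033-09-06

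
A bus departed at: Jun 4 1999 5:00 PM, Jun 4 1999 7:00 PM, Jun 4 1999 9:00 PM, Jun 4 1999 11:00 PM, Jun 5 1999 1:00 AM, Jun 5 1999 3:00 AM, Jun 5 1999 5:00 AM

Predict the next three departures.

Gaps: 2, 2, 2, 2, 2, 2 hours — each event is 2 hours after the previous one.
Jun 5 1999 5:00 AM + 2 h = Jun 5 1999 7:00 AM.
Jun 5 1999 7:00 AM + 2 h = Jun 5 1999 9:00 AM.
Jun 5 1999 9:00 AM + 2 h = Jun 5 1999 11:00 AM.

Jun 5 1999 7:00 AM, Jun 5 1999 9:00 AM, Jun 5 1999 11:00 AM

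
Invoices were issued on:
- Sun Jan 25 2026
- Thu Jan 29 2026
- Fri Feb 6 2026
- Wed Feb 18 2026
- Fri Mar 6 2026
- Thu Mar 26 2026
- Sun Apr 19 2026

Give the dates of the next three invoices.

Intervals are 4, 8, 12, 16, 20, 24 days — an arithmetic progression with common difference 4.
Next gap: 28 days. Sun Apr 19 2026 + 28 days = Sun May 17 2026.
Next gap: 32 days. Sun May 17 2026 + 32 days = Thu Jun 18 2026.
Next gap: 36 days. Thu Jun 18 2026 + 36 days = Fri Jul 24 2026.

Sun May 17 2026, Thu Jun 18 2026, Fri Jul 24 2026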